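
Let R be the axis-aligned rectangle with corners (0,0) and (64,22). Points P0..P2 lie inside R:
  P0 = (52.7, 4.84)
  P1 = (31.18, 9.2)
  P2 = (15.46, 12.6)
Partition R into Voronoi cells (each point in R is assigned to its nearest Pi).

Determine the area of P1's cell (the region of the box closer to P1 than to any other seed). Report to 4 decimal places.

Area of P1's cell: 426.9040

1. box [0,64]×[0,22]: [(0, 0) (64, 0) (64, 22) (0, 22)]
2. ⊥bis P1·P0 via (41.94,7.02): [(0, 0) (40.5177, 0) (44.975, 22) (0, 22)]  |A|=940.4199
3. ⊥bis P1·P2 via (23.32,10.9): [(20.9625, 0) (40.5177, 0) (44.975, 22) (25.7208, 22)]  |A|=426.904
4. canonical 4-gon: [(20.9625, 0) (40.5177, 0) (44.975, 22) (25.7208, 22)]
5. shoelace: 426.904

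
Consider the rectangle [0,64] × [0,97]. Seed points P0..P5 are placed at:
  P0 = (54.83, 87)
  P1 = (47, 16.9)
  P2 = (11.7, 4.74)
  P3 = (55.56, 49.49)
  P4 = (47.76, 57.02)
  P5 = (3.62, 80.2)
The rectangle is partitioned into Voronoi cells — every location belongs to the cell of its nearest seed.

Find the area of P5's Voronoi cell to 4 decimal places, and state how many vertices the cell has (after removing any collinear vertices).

1. box [0,64]×[0,97]: [(0, 0) (64, 0) (64, 97) (0, 97)]
2. ⊥bis P5·P0 via (29.225,83.6): [(0, 0) (40.326, 0) (27.4457, 97) (0, 97)]  |A|=3286.9234
3. ⊥bis P5·P1 via (25.31,48.55): [(0, 31.2049) (33.1644, 53.9327) (27.4457, 97) (0, 97)]  |A|=1682.0342
4. ⊥bis P5·P2 via (7.66,42.47): [(0, 41.6498) (18.0636, 43.584) (33.1644, 53.9327) (27.4457, 97) (0, 97)]  |A|=1587.6976
5. ⊥bis P5·P3 via (29.59,64.845): [(0, 41.6498) (16.9486, 43.4646) (31.3256, 67.7805) (27.4457, 97) (0, 97)]  |A|=1460.9293
6. ⊥bis P5·P4 via (25.69,68.61): [(0, 41.6498) (12.219, 42.9582) (30.1003, 77.0082) (27.4457, 97) (0, 97)]  |A|=1303.704
7. canonical 5-gon: [(0, 41.6498) (12.219, 42.9582) (30.1003, 77.0082) (27.4457, 97) (0, 97)]
8. shoelace: 1303.704

Area of P5's cell: 1303.7040 (5 vertices)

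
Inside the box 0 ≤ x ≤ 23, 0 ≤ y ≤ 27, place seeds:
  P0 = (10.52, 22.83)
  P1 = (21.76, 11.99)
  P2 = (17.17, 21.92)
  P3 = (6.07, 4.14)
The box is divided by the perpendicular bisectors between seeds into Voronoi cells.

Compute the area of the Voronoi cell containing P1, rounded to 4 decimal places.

1. box [0,23]×[0,27]: [(0, 0) (23, 0) (23, 27) (0, 27)]
2. ⊥bis P1·P0 via (16.14,17.41): [(0, 0.6744) (0, 0) (23, 0) (23, 24.5231)]  |A|=289.772
3. ⊥bis P1·P2 via (19.465,16.955): [(12.6737, 13.8158) (0, 0.6744) (0, 0) (23, 0) (23, 18.589)]  |A|=259.1333
4. ⊥bis P1·P3 via (13.915,8.065): [(12.6737, 13.8158) (11.5966, 12.6989) (17.9501, 0) (23, 0) (23, 18.589)]  |A|=141.2496
5. canonical 5-gon: [(12.6737, 13.8158) (11.5966, 12.6989) (17.9501, 0) (23, 0) (23, 18.589)]
6. shoelace: 141.2496

Area of P1's cell: 141.2496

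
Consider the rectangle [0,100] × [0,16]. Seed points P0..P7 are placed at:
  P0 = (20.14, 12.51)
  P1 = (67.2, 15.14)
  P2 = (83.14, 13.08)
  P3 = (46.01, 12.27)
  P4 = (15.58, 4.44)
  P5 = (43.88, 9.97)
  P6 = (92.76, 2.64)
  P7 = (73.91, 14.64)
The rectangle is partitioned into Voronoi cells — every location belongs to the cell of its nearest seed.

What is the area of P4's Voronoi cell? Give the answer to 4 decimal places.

1. box [0,100]×[0,16]: [(0, 0) (100, 0) (100, 16) (0, 16)]
2. ⊥bis P4·P0 via (17.86,8.475): [(0, 0) (32.8585, 0) (4.5427, 16) (0, 16)]  |A|=299.21
3. ⊥bis P4·P1 via (41.39,9.79): [(0, 0) (32.8585, 0) (4.5427, 16) (0, 16)]  |A|=299.21
4. ⊥bis P4·P2 via (49.36,8.76): [(0, 0) (32.8585, 0) (4.5427, 16) (0, 16)]  |A|=299.21
5. ⊥bis P4·P3 via (30.795,8.355): [(0, 0) (32.8585, 0) (4.5427, 16) (0, 16)]  |A|=299.21
6. ⊥bis P4·P5 via (29.73,7.205): [(0, 0) (31.1379, 0) (30.9243, 1.0929) (4.5427, 16) (0, 16)]  |A|=298.2698
7. ⊥bis P4·P6 via (54.17,3.54): [(0, 0) (31.1379, 0) (30.9243, 1.0929) (4.5427, 16) (0, 16)]  |A|=298.2698
8. ⊥bis P4·P7 via (44.745,9.54): [(0, 0) (31.1379, 0) (30.9243, 1.0929) (4.5427, 16) (0, 16)]  |A|=298.2698
9. canonical 5-gon: [(0, 0) (31.1379, 0) (30.9243, 1.0929) (4.5427, 16) (0, 16)]
10. shoelace: 298.2698

Area of P4's cell: 298.2698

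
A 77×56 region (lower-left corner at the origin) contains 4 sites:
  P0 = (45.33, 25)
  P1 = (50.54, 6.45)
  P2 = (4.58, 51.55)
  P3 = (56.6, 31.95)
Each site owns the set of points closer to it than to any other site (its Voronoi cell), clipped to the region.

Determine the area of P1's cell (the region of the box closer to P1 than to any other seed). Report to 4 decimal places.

Area of P1's cell: 904.1127

1. box [0,77]×[0,56]: [(0, 0) (77, 0) (77, 56) (0, 56)]
2. ⊥bis P1·P0 via (47.935,15.725): [(0, 2.2619) (0, 0) (77, 0) (77, 23.8883)]  |A|=1006.7798
3. ⊥bis P1·P2 via (27.56,29): [(1.8252, 2.7745) (0, 0.9145) (0, 0) (77, 0) (77, 23.8883)]  |A|=1005.5501
4. ⊥bis P1·P3 via (53.57,19.2): [(57.2196, 18.3327) (1.8252, 2.7745) (0, 0.9145) (0, 0) (77, 0) (77, 13.6319)]  |A|=904.1127
5. canonical 6-gon: [(57.2196, 18.3327) (1.8252, 2.7745) (0, 0.9145) (0, 0) (77, 0) (77, 13.6319)]
6. shoelace: 904.1127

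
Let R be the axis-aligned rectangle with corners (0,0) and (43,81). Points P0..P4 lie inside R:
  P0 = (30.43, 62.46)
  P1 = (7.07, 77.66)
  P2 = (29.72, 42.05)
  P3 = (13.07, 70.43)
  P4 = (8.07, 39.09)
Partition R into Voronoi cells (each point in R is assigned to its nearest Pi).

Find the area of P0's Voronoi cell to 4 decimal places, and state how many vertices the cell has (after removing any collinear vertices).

Area of P0's cell: 606.5415 (5 vertices)

1. box [0,43]×[0,81]: [(0, 0) (43, 0) (43, 81) (0, 81)]
2. ⊥bis P0·P1 via (18.75,70.06): [(0, 41.2442) (0, 0) (43, 0) (43, 81) (25.8685, 81)]  |A|=2968.7888
3. ⊥bis P0·P2 via (30.075,52.255): [(7.6717, 53.0343) (43, 51.8054) (43, 81) (25.8685, 81)]  |A|=755.2457
4. ⊥bis P0·P3 via (21.75,66.445): [(15.4686, 52.7631) (43, 51.8054) (43, 81) (28.4322, 81)]  |A|=607.5584
5. ⊥bis P0·P4 via (19.25,50.775): [(15.9885, 53.8955) (17.2364, 52.7016) (43, 51.8054) (43, 81) (28.4322, 81)]  |A|=606.5415
6. canonical 5-gon: [(15.9885, 53.8955) (17.2364, 52.7016) (43, 51.8054) (43, 81) (28.4322, 81)]
7. shoelace: 606.5415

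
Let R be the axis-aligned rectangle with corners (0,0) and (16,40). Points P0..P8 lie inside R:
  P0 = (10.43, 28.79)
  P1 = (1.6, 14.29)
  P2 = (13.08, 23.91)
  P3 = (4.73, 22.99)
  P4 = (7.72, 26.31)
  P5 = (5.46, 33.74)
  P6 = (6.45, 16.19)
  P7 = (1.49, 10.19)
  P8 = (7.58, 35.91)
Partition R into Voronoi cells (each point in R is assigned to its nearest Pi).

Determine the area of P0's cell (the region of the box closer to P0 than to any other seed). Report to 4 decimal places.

Area of P0's cell: 51.8519

1. box [0,16]×[0,40]: [(0, 0) (16, 0) (16, 40) (0, 40)]
2. ⊥bis P0·P1 via (6.015,21.54): [(0, 25.2029) (16, 15.4595) (16, 40) (0, 40)]  |A|=314.7007
3. ⊥bis P0·P2 via (11.755,26.35): [(0, 25.2029) (4.5454, 22.4349) (16, 28.6552) (16, 40) (0, 40)]  |A|=239.125
4. ⊥bis P0·P3 via (7.58,25.89): [(0, 33.3393) (8.7644, 24.726) (16, 28.6552) (16, 40) (0, 40)]  |A|=192.4237
5. ⊥bis P0·P4 via (9.075,27.55): [(0, 37.4666) (10.6983, 25.7762) (16, 28.6552) (16, 40) (0, 40)]  |A|=157.4155
6. ⊥bis P0·P5 via (7.945,31.265): [(6.7621, 30.0774) (10.6983, 25.7762) (16, 28.6552) (16, 39.3525)]  |A|=66.4784
7. ⊥bis P0·P6 via (8.44,22.49): [(6.7621, 30.0774) (10.6983, 25.7762) (16, 28.6552) (16, 39.3525)]  |A|=66.4784
8. ⊥bis P0·P7 via (5.96,19.49): [(6.7621, 30.0774) (10.6983, 25.7762) (16, 28.6552) (16, 39.3525)]  |A|=66.4784
9. ⊥bis P0·P8 via (9.005,32.35): [(9.0393, 32.3637) (6.7621, 30.0774) (10.6983, 25.7762) (16, 28.6552) (16, 35.15)]  |A|=51.8519
10. canonical 5-gon: [(9.0393, 32.3637) (6.7621, 30.0774) (10.6983, 25.7762) (16, 28.6552) (16, 35.15)]
11. shoelace: 51.8519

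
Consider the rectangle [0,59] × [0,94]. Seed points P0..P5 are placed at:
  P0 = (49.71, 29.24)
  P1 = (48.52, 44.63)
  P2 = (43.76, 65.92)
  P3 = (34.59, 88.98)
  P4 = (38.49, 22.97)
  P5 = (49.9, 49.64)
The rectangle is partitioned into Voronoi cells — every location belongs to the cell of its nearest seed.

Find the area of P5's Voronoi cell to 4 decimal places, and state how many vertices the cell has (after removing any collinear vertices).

Area of P5's cell: 246.3541 (3 vertices)

1. box [0,59]×[0,94]: [(0, 0) (59, 0) (59, 94) (0, 94)]
2. ⊥bis P5·P0 via (49.805,39.44): [(0, 39.9039) (59, 39.3544) (59, 94) (0, 94)]  |A|=3207.8822
3. ⊥bis P5·P1 via (49.21,47.135): [(0, 60.6899) (59, 44.4384) (59, 94) (0, 94)]  |A|=2444.718
4. ⊥bis P5·P2 via (46.83,57.78): [(31.5228, 52.0069) (59, 44.4384) (59, 62.3699)]  |A|=246.3541
5. ⊥bis P5·P3 via (42.245,69.31): [(31.5228, 52.0069) (59, 44.4384) (59, 62.3699)]  |A|=246.3541
6. ⊥bis P5·P4 via (44.195,36.305): [(31.5228, 52.0069) (59, 44.4384) (59, 62.3699)]  |A|=246.3541
7. canonical 3-gon: [(31.5228, 52.0069) (59, 44.4384) (59, 62.3699)]
8. shoelace: 246.3541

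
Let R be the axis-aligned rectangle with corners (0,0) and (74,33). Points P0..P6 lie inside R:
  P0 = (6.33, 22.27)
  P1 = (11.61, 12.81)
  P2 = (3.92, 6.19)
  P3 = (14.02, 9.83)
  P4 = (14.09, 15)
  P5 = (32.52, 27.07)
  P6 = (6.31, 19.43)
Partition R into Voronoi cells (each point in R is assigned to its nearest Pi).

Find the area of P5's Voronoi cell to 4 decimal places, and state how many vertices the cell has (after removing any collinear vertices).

1. box [0,74]×[0,33]: [(0, 0) (74, 0) (74, 33) (0, 33)]
2. ⊥bis P5·P0 via (19.425,24.67): [(23.9464, 0) (74, 0) (74, 33) (17.8983, 33)]  |A|=1751.5619
3. ⊥bis P5·P1 via (22.065,19.94): [(19.6403, 23.4955) (35.6635, 0) (74, 0) (74, 33) (17.8983, 33)]  |A|=1613.9128
4. ⊥bis P5·P2 via (18.22,16.63): [(19.6403, 23.4955) (35.6635, 0) (74, 0) (74, 33) (17.8983, 33)]  |A|=1613.9128
5. ⊥bis P5·P3 via (23.27,18.45): [(19.6403, 23.4955) (22.5658, 19.2057) (40.4634, 0) (74, 0) (74, 33) (17.8983, 33)]  |A|=1567.8199
6. ⊥bis P5·P4 via (23.305,21.035): [(18.8423, 27.8492) (29.0836, 12.2115) (40.4634, 0) (74, 0) (74, 33) (17.8983, 33)]  |A|=1548.016
7. ⊥bis P5·P6 via (19.415,23.25): [(18.8423, 27.8492) (29.0836, 12.2115) (40.4634, 0) (74, 0) (74, 33) (17.8983, 33)]  |A|=1548.016
8. canonical 6-gon: [(18.8423, 27.8492) (29.0836, 12.2115) (40.4634, 0) (74, 0) (74, 33) (17.8983, 33)]
9. shoelace: 1548.016

Area of P5's cell: 1548.0160 (6 vertices)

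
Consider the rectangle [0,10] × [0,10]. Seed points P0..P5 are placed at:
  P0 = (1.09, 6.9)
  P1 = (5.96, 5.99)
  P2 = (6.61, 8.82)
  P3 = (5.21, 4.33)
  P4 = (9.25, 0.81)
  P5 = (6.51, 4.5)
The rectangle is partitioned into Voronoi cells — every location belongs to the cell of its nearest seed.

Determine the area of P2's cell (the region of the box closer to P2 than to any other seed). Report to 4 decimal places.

Area of P2's cell: 17.6557

1. box [0,10]×[0,10]: [(0, 0) (10, 0) (10, 10) (0, 10)]
2. ⊥bis P2·P0 via (3.85,7.86): [(6.5839, 0) (10, 0) (10, 10) (3.1057, 10)]  |A|=51.5522
3. ⊥bis P2·P1 via (6.285,7.405): [(3.8106, 7.9733) (10, 6.5517) (10, 10) (3.1057, 10)]  |A|=17.6577
4. ⊥bis P2·P3 via (5.91,6.575): [(3.8106, 7.9733) (10, 6.5517) (10, 10) (3.1057, 10)]  |A|=17.6577
5. ⊥bis P2·P4 via (7.93,4.815): [(3.8106, 7.9733) (10, 6.5517) (10, 10) (3.1057, 10)]  |A|=17.6577
6. ⊥bis P2·P5 via (6.56,6.66): [(3.8106, 7.9733) (9.8613, 6.5836) (10, 6.5804) (10, 10) (3.1057, 10)]  |A|=17.6557
7. canonical 5-gon: [(3.8106, 7.9733) (9.8613, 6.5836) (10, 6.5804) (10, 10) (3.1057, 10)]
8. shoelace: 17.6557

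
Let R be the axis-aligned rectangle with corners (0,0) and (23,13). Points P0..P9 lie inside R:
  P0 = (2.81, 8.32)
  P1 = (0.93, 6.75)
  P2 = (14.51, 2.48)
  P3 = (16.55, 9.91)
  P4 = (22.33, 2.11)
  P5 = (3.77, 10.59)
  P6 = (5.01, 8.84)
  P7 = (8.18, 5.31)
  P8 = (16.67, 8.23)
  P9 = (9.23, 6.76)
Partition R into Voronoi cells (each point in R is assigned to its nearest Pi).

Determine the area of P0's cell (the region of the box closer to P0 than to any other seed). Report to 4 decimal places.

1. box [0,23]×[0,13]: [(0, 0) (23, 0) (23, 13) (0, 13)]
2. ⊥bis P0·P1 via (1.87,7.535): [(0, 9.7742) (8.1625, 0) (23, 0) (23, 13) (0, 13)]  |A|=259.1088
3. ⊥bis P0·P2 via (8.66,5.4): [(0, 9.7742) (6.7869, 1.6473) (12.4535, 13) (0, 13)]  |A|=81.6369
4. ⊥bis P0·P3 via (9.68,9.115): [(0, 9.7742) (6.7869, 1.6473) (9.837, 7.7581) (9.2304, 13) (0, 13)]  |A|=73.1893
5. ⊥bis P0·P4 via (12.57,5.215): [(0, 9.7742) (6.7869, 1.6473) (9.837, 7.7581) (9.2304, 13) (0, 13)]  |A|=73.1893
6. ⊥bis P0·P5 via (3.29,9.455): [(0, 10.8464) (0, 9.7742) (6.7869, 1.6473) (9.3953, 6.873)]  |A|=33.3688
7. ⊥bis P0·P6 via (3.91,8.58): [(3.7491, 9.2609) (0, 10.8464) (0, 9.7742) (5.0598, 3.7153)]  |A|=12.0686
8. ⊥bis P0·P7 via (5.495,6.815): [(4.6736, 5.3495) (3.7491, 9.2609) (0, 10.8464) (0, 9.7742) (4.2806, 4.6484)]  |A|=11.6121
9. ⊥bis P0·P8 via (9.74,8.275): [(4.6736, 5.3495) (3.7491, 9.2609) (0, 10.8464) (0, 9.7742) (4.2806, 4.6484)]  |A|=11.6121
10. ⊥bis P0·P9 via (6.02,7.54): [(4.6736, 5.3495) (3.7491, 9.2609) (0, 10.8464) (0, 9.7742) (4.2806, 4.6484)]  |A|=11.6121
11. canonical 5-gon: [(4.6736, 5.3495) (3.7491, 9.2609) (0, 10.8464) (0, 9.7742) (4.2806, 4.6484)]
12. shoelace: 11.6121

Area of P0's cell: 11.6121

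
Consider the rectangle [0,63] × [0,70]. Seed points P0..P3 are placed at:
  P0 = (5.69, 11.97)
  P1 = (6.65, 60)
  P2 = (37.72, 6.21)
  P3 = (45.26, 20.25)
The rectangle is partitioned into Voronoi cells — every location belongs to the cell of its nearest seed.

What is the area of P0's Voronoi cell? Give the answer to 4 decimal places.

Area of P0's cell: 801.6539

1. box [0,63]×[0,70]: [(0, 0) (63, 0) (63, 70) (0, 70)]
2. ⊥bis P0·P1 via (6.17,35.985): [(0, 36.1083) (0, 0) (63, 0) (63, 34.8491)]  |A|=2235.1591
3. ⊥bis P0·P2 via (21.705,9.09): [(26.4686, 35.5793) (0, 36.1083) (0, 0) (20.0703, 0)]  |A|=834.9125
4. ⊥bis P0·P3 via (25.475,16.11): [(24.1264, 22.5549) (21.3798, 35.681) (0, 36.1083) (0, 0) (20.0703, 0)]  |A|=801.6539
5. canonical 5-gon: [(24.1264, 22.5549) (21.3798, 35.681) (0, 36.1083) (0, 0) (20.0703, 0)]
6. shoelace: 801.6539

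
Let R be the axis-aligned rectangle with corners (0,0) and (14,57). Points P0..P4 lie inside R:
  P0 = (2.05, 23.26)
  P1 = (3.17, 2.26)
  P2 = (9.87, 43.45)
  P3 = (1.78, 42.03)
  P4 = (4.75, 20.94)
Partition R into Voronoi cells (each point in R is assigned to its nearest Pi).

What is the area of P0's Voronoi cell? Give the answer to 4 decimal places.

Area of P0's cell: 87.4006

1. box [0,14]×[0,57]: [(0, 0) (14, 0) (14, 57) (0, 57)]
2. ⊥bis P0·P1 via (2.61,12.76): [(0, 12.6208) (14, 13.3675) (14, 57) (0, 57)]  |A|=616.0821
3. ⊥bis P0·P2 via (5.96,33.355): [(0, 35.6634) (0, 12.6208) (14, 13.3675) (14, 30.2409)]  |A|=279.4127
4. ⊥bis P0·P3 via (1.915,32.645): [(7.5826, 32.7265) (0, 32.6175) (0, 12.6208) (14, 13.3675) (14, 30.2409)]  |A|=267.8645
5. ⊥bis P0·P4 via (3.4,22.1): [(11.2953, 31.2885) (7.5826, 32.7265) (0, 32.6175) (0, 18.1431)]  |A|=87.4006
6. canonical 4-gon: [(11.2953, 31.2885) (7.5826, 32.7265) (0, 32.6175) (0, 18.1431)]
7. shoelace: 87.4006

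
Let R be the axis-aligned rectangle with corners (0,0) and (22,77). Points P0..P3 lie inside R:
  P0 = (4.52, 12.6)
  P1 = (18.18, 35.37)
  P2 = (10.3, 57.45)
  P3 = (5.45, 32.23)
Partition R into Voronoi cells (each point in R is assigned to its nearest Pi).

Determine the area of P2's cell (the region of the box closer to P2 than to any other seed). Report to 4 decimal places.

1. box [0,22]×[0,77]: [(0, 0) (22, 0) (22, 77) (0, 77)]
2. ⊥bis P2·P0 via (7.41,35.025): [(0, 35.98) (22, 33.1447) (22, 77) (0, 77)]  |A|=933.6285
3. ⊥bis P2·P1 via (14.24,46.41): [(0, 41.328) (22, 49.1794) (22, 77) (0, 77)]  |A|=698.4187
4. ⊥bis P2·P3 via (7.875,44.84): [(0, 46.3544) (9.1525, 44.5943) (22, 49.1794) (22, 77) (0, 77)]  |A|=675.4165
5. canonical 5-gon: [(0, 46.3544) (9.1525, 44.5943) (22, 49.1794) (22, 77) (0, 77)]
6. shoelace: 675.4165

Area of P2's cell: 675.4165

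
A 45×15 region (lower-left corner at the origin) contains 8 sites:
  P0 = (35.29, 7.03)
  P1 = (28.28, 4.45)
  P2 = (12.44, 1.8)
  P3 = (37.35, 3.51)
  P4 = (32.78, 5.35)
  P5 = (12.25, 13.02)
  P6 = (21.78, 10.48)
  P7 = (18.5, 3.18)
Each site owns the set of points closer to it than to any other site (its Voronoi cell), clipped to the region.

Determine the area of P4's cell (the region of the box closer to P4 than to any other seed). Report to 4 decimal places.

1. box [0,45]×[0,15]: [(0, 0) (45, 0) (45, 15) (0, 15)]
2. ⊥bis P4·P0 via (34.035,6.19): [(0, 0) (38.1781, 0) (28.1383, 15) (0, 15)]  |A|=497.3728
3. ⊥bis P4·P1 via (30.53,4.9): [(31.51, 0) (38.1781, 0) (28.6684, 14.2079)]  |A|=47.37
4. ⊥bis P4·P2 via (22.61,3.575): [(31.51, 0) (38.1781, 0) (28.6684, 14.2079)]  |A|=47.37
5. ⊥bis P4·P3 via (35.065,4.43): [(31.51, 0) (33.2814, 0) (35.1206, 4.5681) (28.6684, 14.2079)]  |A|=36.1857
6. ⊥bis P4·P5 via (22.515,9.185): [(31.51, 0) (33.2814, 0) (35.1206, 4.5681) (28.6684, 14.2079)]  |A|=36.1857
7. ⊥bis P4·P6 via (27.28,7.915): [(29.1325, 11.8873) (31.51, 0) (33.2814, 0) (35.1206, 4.5681) (29.5798, 12.8463)]  |A|=35.4442
8. ⊥bis P4·P7 via (25.64,4.265): [(29.1325, 11.8873) (31.51, 0) (33.2814, 0) (35.1206, 4.5681) (29.5798, 12.8463)]  |A|=35.4442
9. canonical 5-gon: [(29.1325, 11.8873) (31.51, 0) (33.2814, 0) (35.1206, 4.5681) (29.5798, 12.8463)]
10. shoelace: 35.4442

Area of P4's cell: 35.4442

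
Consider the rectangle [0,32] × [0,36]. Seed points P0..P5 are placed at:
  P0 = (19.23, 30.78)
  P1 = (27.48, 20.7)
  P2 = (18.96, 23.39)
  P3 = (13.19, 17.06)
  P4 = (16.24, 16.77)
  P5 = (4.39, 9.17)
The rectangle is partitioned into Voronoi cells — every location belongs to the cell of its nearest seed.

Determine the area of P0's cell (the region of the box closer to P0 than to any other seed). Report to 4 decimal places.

1. box [0,32]×[0,36]: [(0, 0) (32, 0) (32, 36) (0, 36)]
2. ⊥bis P0·P1 via (23.355,25.74): [(0, 6.625) (32, 32.8155) (32, 36) (0, 36)]  |A|=520.951
3. ⊥bis P0·P2 via (19.095,27.085): [(0, 27.7827) (24.7461, 26.8785) (32, 32.8155) (32, 36) (0, 36)]  |A|=259.167
4. ⊥bis P0·P3 via (16.21,23.92): [(0, 31.0562) (8.1089, 27.4864) (24.7461, 26.8785) (32, 32.8155) (32, 36) (0, 36)]  |A|=245.8947
5. ⊥bis P0·P4 via (17.735,23.775): [(0, 31.0562) (8.1089, 27.4864) (24.7461, 26.8785) (32, 32.8155) (32, 36) (0, 36)]  |A|=245.8947
6. ⊥bis P0·P5 via (11.81,19.975): [(0, 31.0562) (8.1089, 27.4864) (24.7461, 26.8785) (32, 32.8155) (32, 36) (0, 36)]  |A|=245.8947
7. canonical 6-gon: [(0, 31.0562) (8.1089, 27.4864) (24.7461, 26.8785) (32, 32.8155) (32, 36) (0, 36)]
8. shoelace: 245.8947

Area of P0's cell: 245.8947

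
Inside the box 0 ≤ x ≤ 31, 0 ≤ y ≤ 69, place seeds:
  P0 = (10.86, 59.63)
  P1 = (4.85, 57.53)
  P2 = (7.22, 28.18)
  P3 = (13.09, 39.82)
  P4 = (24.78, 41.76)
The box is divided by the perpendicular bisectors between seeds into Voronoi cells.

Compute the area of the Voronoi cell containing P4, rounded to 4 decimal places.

1. box [0,31]×[0,69]: [(0, 0) (31, 0) (31, 69) (0, 69)]
2. ⊥bis P4·P0 via (17.82,50.695): [(0, 36.8139) (0, 0) (31, 0) (31, 60.9617)]  |A|=1515.5223
3. ⊥bis P4·P1 via (14.815,49.645): [(12.1527, 46.2804) (0, 30.9219) (0, 0) (31, 0) (31, 60.9617)]  |A|=1479.7203
4. ⊥bis P4·P2 via (16,34.97): [(12.1527, 46.2804) (9.6748, 43.1489) (31, 15.5738) (31, 60.9617)]  |A|=495.2725
5. ⊥bis P4·P3 via (18.935,40.79): [(17.3518, 50.3303) (20.9667, 28.5477) (31, 15.5738) (31, 60.9617)]  |A|=395.5584
6. canonical 4-gon: [(17.3518, 50.3303) (20.9667, 28.5477) (31, 15.5738) (31, 60.9617)]
7. shoelace: 395.5584

Area of P4's cell: 395.5584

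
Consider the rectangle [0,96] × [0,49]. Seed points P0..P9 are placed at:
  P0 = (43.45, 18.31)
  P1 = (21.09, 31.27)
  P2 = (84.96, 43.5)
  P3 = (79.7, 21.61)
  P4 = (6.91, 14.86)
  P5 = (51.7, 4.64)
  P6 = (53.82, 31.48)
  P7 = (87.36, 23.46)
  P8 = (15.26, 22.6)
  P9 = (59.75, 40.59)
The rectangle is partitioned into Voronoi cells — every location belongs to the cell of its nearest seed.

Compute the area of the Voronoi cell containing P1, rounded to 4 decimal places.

1. box [0,96]×[0,49]: [(0, 0) (96, 0) (96, 49) (0, 49)]
2. ⊥bis P1·P0 via (32.27,24.79): [(0, 0) (17.9016, 0) (46.3023, 49) (0, 49)]  |A|=1572.9938
3. ⊥bis P1·P2 via (53.025,37.385): [(0, 0) (17.9016, 0) (46.3023, 49) (0, 49)]  |A|=1572.9938
4. ⊥bis P1·P3 via (50.395,26.44): [(0, 0) (17.9016, 0) (46.3023, 49) (0, 49)]  |A|=1572.9938
5. ⊥bis P1·P4 via (14,23.065): [(0, 35.1625) (25.507, 13.1217) (46.3023, 49) (0, 49)]  |A|=1007.0993
6. ⊥bis P1·P5 via (36.395,17.955): [(0, 35.1625) (25.507, 13.1217) (46.3023, 49) (0, 49)]  |A|=1007.0993
7. ⊥bis P1·P6 via (37.455,31.375): [(0, 35.1625) (25.507, 13.1217) (37.44, 33.7099) (37.3419, 49) (0, 49)]  |A|=938.5969
8. ⊥bis P1·P7 via (54.225,27.365): [(0, 35.1625) (25.507, 13.1217) (37.44, 33.7099) (37.3419, 49) (0, 49)]  |A|=938.5969
9. ⊥bis P1·P8 via (18.175,26.935): [(0, 39.1565) (29.2117, 19.5135) (37.44, 33.7099) (37.3419, 49) (0, 49)]  |A|=757.9158
10. ⊥bis P1·P9 via (40.42,35.93): [(0, 39.1565) (29.2117, 19.5135) (37.44, 33.7099) (37.3439, 48.6899) (37.2691, 49) (0, 49)]  |A|=757.9045
11. canonical 6-gon: [(0, 39.1565) (29.2117, 19.5135) (37.44, 33.7099) (37.3439, 48.6899) (37.2691, 49) (0, 49)]
12. shoelace: 757.9045

Area of P1's cell: 757.9045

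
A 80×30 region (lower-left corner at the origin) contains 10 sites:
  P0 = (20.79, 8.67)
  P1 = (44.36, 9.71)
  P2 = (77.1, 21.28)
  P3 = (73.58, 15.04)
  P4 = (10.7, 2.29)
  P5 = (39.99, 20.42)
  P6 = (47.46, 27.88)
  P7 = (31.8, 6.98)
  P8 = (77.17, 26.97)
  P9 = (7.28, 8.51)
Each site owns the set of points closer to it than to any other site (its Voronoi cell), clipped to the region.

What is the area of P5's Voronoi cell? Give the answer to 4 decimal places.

1. box [0,80]×[0,30]: [(0, 0) (80, 0) (80, 30) (0, 30)]
2. ⊥bis P5·P0 via (30.39,14.545): [(39.2912, 0) (80, 0) (80, 30) (20.9319, 30)]  |A|=1496.6535
3. ⊥bis P5·P1 via (42.175,15.065): [(32.4901, 11.1133) (78.7777, 30) (20.9319, 30)]  |A|=546.259
4. ⊥bis P5·P2 via (58.545,20.85): [(32.4901, 11.1133) (58.5245, 21.7361) (58.333, 30) (20.9319, 30)]  |A|=461.782
5. ⊥bis P5·P3 via (56.785,17.73): [(32.4901, 11.1133) (57.3499, 21.2568) (58.3857, 27.724) (58.333, 30) (20.9319, 30)]  |A|=458.2321
6. ⊥bis P5·P4 via (25.345,11.355): [(32.4901, 11.1133) (57.3499, 21.2568) (58.3857, 27.724) (58.333, 30) (20.9319, 30)]  |A|=458.2321
7. ⊥bis P5·P6 via (43.725,24.15): [(32.4901, 11.1133) (49.7224, 18.1446) (37.8828, 30) (20.9319, 30)]  |A|=303.8457
8. ⊥bis P5·P7 via (35.895,13.7): [(27.9408, 18.5471) (37.0719, 12.9828) (49.7224, 18.1446) (37.8828, 30) (20.9319, 30)]  |A|=282.563
9. ⊥bis P5·P8 via (58.58,23.695): [(27.9408, 18.5471) (37.0719, 12.9828) (49.7224, 18.1446) (37.8828, 30) (20.9319, 30)]  |A|=282.563
10. ⊥bis P5·P9 via (23.635,14.465): [(27.9408, 18.5471) (37.0719, 12.9828) (49.7224, 18.1446) (37.8828, 30) (20.9319, 30)]  |A|=282.563
11. canonical 5-gon: [(27.9408, 18.5471) (37.0719, 12.9828) (49.7224, 18.1446) (37.8828, 30) (20.9319, 30)]
12. shoelace: 282.563

Area of P5's cell: 282.5630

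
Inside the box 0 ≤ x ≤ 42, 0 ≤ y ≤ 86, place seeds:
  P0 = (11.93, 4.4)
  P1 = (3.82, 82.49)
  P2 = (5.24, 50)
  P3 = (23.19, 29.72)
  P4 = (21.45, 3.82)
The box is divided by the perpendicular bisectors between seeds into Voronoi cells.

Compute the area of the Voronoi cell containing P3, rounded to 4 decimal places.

Area of P3's cell: 1160.6009

1. box [0,42]×[0,86]: [(0, 0) (42, 0) (42, 86) (0, 86)]
2. ⊥bis P3·P0 via (17.56,17.06): [(0, 24.8691) (42, 6.1913) (42, 86) (0, 86)]  |A|=2959.7314
3. ⊥bis P3·P1 via (13.505,56.105): [(0, 51.1478) (0, 24.8691) (42, 6.1913) (42, 66.5645)]  |A|=1819.6896
4. ⊥bis P3·P2 via (14.215,39.86): [(0, 27.2782) (0, 24.8691) (42, 6.1913) (42, 64.4527)]  |A|=1274.0807
5. ⊥bis P3·P4 via (22.32,16.77): [(0, 27.2782) (0, 24.8691) (17.4811, 17.0951) (42, 15.4479) (42, 64.4527)]  |A|=1160.6009
6. canonical 5-gon: [(0, 27.2782) (0, 24.8691) (17.4811, 17.0951) (42, 15.4479) (42, 64.4527)]
7. shoelace: 1160.6009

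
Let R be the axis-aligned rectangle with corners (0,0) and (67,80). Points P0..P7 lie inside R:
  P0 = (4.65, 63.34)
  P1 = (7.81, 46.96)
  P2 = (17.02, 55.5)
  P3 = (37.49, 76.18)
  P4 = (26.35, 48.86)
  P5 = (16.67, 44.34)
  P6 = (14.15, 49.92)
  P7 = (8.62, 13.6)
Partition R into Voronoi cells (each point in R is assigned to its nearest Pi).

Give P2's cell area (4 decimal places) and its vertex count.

Area of P2's cell: 243.5341 (4 vertices)

1. box [0,67]×[0,80]: [(0, 0) (67, 0) (67, 80) (0, 80)]
2. ⊥bis P2·P0 via (10.835,59.42): [(0, 42.3245) (0, 0) (67, 0) (67, 80) (23.8784, 80)]  |A|=4910.1838
3. ⊥bis P2·P1 via (12.415,51.23): [(8.3932, 55.5673) (59.9182, 0) (67, 0) (67, 80) (23.8784, 80)]  |A|=3067.8187
4. ⊥bis P2·P3 via (27.255,65.84): [(19.6653, 73.3526) (8.3932, 55.5673) (59.9182, 0) (67, 0) (67, 26.4986)]  |A|=1658.26
5. ⊥bis P2·P4 via (21.685,52.18): [(29.6907, 63.429) (19.6653, 73.3526) (8.3932, 55.5673) (17.2771, 45.9864)]  |A|=282.028
6. ⊥bis P2·P5 via (16.845,49.92): [(20.006, 49.8209) (29.6907, 63.429) (19.6653, 73.3526) (8.3932, 55.5673) (13.5334, 50.0239)]  |A|=269.3415
7. ⊥bis P2·P6 via (15.585,52.71): [(20.3266, 50.2712) (29.6907, 63.429) (19.6653, 73.3526) (8.7955, 56.2021)]  |A|=243.5341
8. ⊥bis P2·P7 via (12.82,34.55): [(20.3266, 50.2712) (29.6907, 63.429) (19.6653, 73.3526) (8.7955, 56.2021)]  |A|=243.5341
9. canonical 4-gon: [(20.3266, 50.2712) (29.6907, 63.429) (19.6653, 73.3526) (8.7955, 56.2021)]
10. shoelace: 243.5341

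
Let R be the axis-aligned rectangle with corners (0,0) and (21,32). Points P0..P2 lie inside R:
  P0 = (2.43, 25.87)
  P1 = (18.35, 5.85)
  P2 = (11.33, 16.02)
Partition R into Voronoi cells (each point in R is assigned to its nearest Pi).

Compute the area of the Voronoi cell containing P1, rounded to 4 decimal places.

Area of P1's cell: 166.7242

1. box [0,21]×[0,32]: [(0, 0) (21, 0) (21, 32) (0, 32)]
2. ⊥bis P1·P0 via (10.39,15.86): [(0, 7.5978) (0, 0) (21, 0) (21, 24.2971)]  |A|=334.8969
3. ⊥bis P1·P2 via (14.84,10.935): [(0, 0.6915) (0, 0) (21, 0) (21, 15.187)]  |A|=166.7242
4. canonical 4-gon: [(0, 0.6915) (0, 0) (21, 0) (21, 15.187)]
5. shoelace: 166.7242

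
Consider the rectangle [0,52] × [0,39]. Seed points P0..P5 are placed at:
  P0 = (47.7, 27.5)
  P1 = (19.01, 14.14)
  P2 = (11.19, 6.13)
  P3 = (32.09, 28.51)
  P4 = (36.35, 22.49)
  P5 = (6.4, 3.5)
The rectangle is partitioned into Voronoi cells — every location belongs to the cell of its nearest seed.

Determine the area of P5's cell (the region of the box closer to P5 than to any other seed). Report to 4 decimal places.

1. box [0,52]×[0,39]: [(0, 0) (52, 0) (52, 39) (0, 39)]
2. ⊥bis P5·P0 via (27.05,15.5): [(0, 0) (36.0573, 0) (13.3938, 39) (0, 39)]  |A|=964.2962
3. ⊥bis P5·P1 via (12.705,8.82): [(0, 23.8773) (0, 0) (20.1471, 0)]  |A|=240.5295
4. ⊥bis P5·P2 via (8.795,4.815): [(0, 20.8333) (0, 0) (11.4387, 0)]  |A|=119.153
5. ⊥bis P5·P3 via (19.245,16.005): [(0, 20.8333) (0, 0) (11.4387, 0)]  |A|=119.153
6. ⊥bis P5·P4 via (21.375,12.995): [(0, 20.8333) (0, 0) (11.4387, 0)]  |A|=119.153
7. canonical 3-gon: [(0, 20.8333) (0, 0) (11.4387, 0)]
8. shoelace: 119.153

Area of P5's cell: 119.1530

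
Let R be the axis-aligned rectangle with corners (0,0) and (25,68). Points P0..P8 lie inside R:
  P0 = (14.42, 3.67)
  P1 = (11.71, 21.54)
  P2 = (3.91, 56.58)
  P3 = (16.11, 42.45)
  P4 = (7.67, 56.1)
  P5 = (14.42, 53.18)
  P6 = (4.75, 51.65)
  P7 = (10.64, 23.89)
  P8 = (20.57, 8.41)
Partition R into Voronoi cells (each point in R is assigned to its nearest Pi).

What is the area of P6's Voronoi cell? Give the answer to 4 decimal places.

Area of P6's cell: 129.1844

1. box [0,25]×[0,68]: [(0, 0) (25, 0) (25, 68) (0, 68)]
2. ⊥bis P6·P0 via (9.585,27.66): [(0, 25.7282) (25, 30.7668) (25, 68) (0, 68)]  |A|=993.8126
3. ⊥bis P6·P1 via (8.23,36.595): [(0, 34.6926) (25, 40.4714) (25, 68) (0, 68)]  |A|=760.4495
4. ⊥bis P6·P2 via (4.33,54.115): [(0, 53.3772) (0, 34.6926) (25, 40.4714) (25, 57.6369)]  |A|=448.1257
5. ⊥bis P6·P3 via (10.43,47.05): [(18.044, 56.4517) (0, 53.3772) (0, 34.6926) (0.5195, 34.8127)]  |A|=173.1415
6. ⊥bis P6·P4 via (6.21,53.875): [(12.5749, 49.6985) (5.5321, 54.3198) (0, 53.3772) (0, 34.6926) (0.5195, 34.8127)]  |A|=136.7235
7. ⊥bis P6·P5 via (9.585,52.415): [(10.4332, 47.054) (9.7182, 51.573) (5.5321, 54.3198) (0, 53.3772) (0, 34.6926) (0.5195, 34.8127)]  |A|=130.939
8. ⊥bis P6·P7 via (7.695,37.77): [(1.9226, 36.5452) (10.4332, 47.054) (9.7182, 51.573) (5.5321, 54.3198) (0, 53.3772) (0, 36.1373)]  |A|=129.1844
9. ⊥bis P6·P8 via (12.66,30.03): [(1.9226, 36.5452) (10.4332, 47.054) (9.7182, 51.573) (5.5321, 54.3198) (0, 53.3772) (0, 36.1373)]  |A|=129.1844
10. canonical 6-gon: [(1.9226, 36.5452) (10.4332, 47.054) (9.7182, 51.573) (5.5321, 54.3198) (0, 53.3772) (0, 36.1373)]
11. shoelace: 129.1844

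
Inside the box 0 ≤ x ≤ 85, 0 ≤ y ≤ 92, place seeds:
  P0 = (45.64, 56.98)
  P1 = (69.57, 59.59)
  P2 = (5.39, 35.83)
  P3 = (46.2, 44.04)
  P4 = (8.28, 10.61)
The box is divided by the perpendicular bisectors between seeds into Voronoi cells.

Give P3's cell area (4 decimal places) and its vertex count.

1. box [0,85]×[0,92]: [(0, 0) (85, 0) (85, 92) (0, 92)]
2. ⊥bis P3·P0 via (45.92,50.51): [(0, 48.5227) (0, 0) (85, 0) (85, 52.2013)]  |A|=4280.7695
3. ⊥bis P3·P1 via (57.885,51.815): [(58.3941, 51.0498) (0, 48.5227) (0, 0) (85, 0) (85, 11.064)]  |A|=3733.5236
4. ⊥bis P3·P2 via (25.795,39.935): [(58.3941, 51.0498) (23.8596, 49.5553) (33.829, 0) (85, 0) (85, 11.064)]  |A|=2316.4541
5. ⊥bis P3·P4 via (27.24,27.325): [(58.3941, 51.0498) (23.8596, 49.5553) (28.6546, 25.7203) (51.3295, 0) (85, 0) (85, 11.064)]  |A|=2091.3939
6. canonical 6-gon: [(58.3941, 51.0498) (23.8596, 49.5553) (28.6546, 25.7203) (51.3295, 0) (85, 0) (85, 11.064)]
7. shoelace: 2091.3939

Area of P3's cell: 2091.3939 (6 vertices)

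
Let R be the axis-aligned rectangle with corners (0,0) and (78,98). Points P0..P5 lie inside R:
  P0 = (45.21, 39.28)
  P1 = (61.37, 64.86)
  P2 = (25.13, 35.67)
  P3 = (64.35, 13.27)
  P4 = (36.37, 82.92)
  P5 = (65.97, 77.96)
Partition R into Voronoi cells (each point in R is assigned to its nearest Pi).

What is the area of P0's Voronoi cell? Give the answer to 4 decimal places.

Area of P0's cell: 960.3019

1. box [0,78]×[0,98]: [(0, 0) (78, 0) (78, 98) (0, 98)]
2. ⊥bis P0·P1 via (53.29,52.07): [(0, 85.7356) (0, 0) (78, 0) (78, 36.4596)]  |A|=4765.614
3. ⊥bis P0·P2 via (35.17,37.475): [(29.8882, 66.8539) (41.9073, 0) (78, 0) (78, 36.4596)]  |A|=2083.5378
4. ⊥bis P0·P3 via (54.78,26.275): [(72.953, 39.648) (29.8882, 66.8539) (39.2395, 14.8392)]  |A|=992.7972
5. ⊥bis P0·P4 via (40.79,61.1): [(72.953, 39.648) (39.4317, 60.8249) (31.2694, 59.1714) (39.2395, 14.8392)]  |A|=960.3019
6. ⊥bis P0·P5 via (55.59,58.62): [(72.953, 39.648) (39.4317, 60.8249) (31.2694, 59.1714) (39.2395, 14.8392)]  |A|=960.3019
7. canonical 4-gon: [(72.953, 39.648) (39.4317, 60.8249) (31.2694, 59.1714) (39.2395, 14.8392)]
8. shoelace: 960.3019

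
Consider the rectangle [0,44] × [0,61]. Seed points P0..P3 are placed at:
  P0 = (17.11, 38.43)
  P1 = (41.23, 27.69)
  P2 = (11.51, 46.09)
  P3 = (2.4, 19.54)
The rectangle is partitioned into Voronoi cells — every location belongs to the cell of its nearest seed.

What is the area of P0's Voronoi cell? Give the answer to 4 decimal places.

1. box [0,44]×[0,61]: [(0, 0) (44, 0) (44, 61) (0, 61)]
2. ⊥bis P0·P1 via (29.17,33.06): [(0, 0) (14.4493, 0) (41.6109, 61) (0, 61)]  |A|=1709.8361
3. ⊥bis P0·P2 via (14.31,42.26): [(0, 31.7984) (0, 0) (14.4493, 0) (41.6109, 61) (39.9436, 61)]  |A|=1126.6266
4. ⊥bis P0·P3 via (9.755,28.985): [(3.168, 34.1144) (22.8239, 18.808) (41.6109, 61) (39.9436, 61)]  |A|=580.8564
5. canonical 4-gon: [(3.168, 34.1144) (22.8239, 18.808) (41.6109, 61) (39.9436, 61)]
6. shoelace: 580.8564

Area of P0's cell: 580.8564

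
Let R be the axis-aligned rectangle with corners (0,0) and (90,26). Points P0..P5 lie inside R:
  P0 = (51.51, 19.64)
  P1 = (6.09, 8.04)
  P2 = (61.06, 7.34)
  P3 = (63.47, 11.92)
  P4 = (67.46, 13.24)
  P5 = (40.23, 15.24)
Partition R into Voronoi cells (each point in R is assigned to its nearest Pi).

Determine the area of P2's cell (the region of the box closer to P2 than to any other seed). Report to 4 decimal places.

1. box [0,90]×[0,26]: [(0, 0) (90, 0) (90, 26) (0, 26)]
2. ⊥bis P2·P0 via (56.285,13.49): [(38.9104, 0) (90, 0) (90, 26) (72.3974, 26)]  |A|=892.9986
3. ⊥bis P2·P1 via (33.575,7.69): [(38.9104, 0) (90, 0) (90, 26) (72.3974, 26)]  |A|=892.9986
4. ⊥bis P2·P3 via (62.265,9.63): [(55.7374, 13.0648) (38.9104, 0) (80.566, 0)]  |A|=272.1113
5. ⊥bis P2·P4 via (64.26,10.29): [(67.3211, 6.9695) (55.7374, 13.0648) (38.9104, 0) (73.7461, 0)]  |A|=248.3458
6. ⊥bis P2·P5 via (50.645,11.29): [(67.3211, 6.9695) (55.7374, 13.0648) (49.4737, 8.2015) (46.3631, 0) (73.7461, 0)]  |A|=217.784
7. canonical 5-gon: [(67.3211, 6.9695) (55.7374, 13.0648) (49.4737, 8.2015) (46.3631, 0) (73.7461, 0)]
8. shoelace: 217.784

Area of P2's cell: 217.7840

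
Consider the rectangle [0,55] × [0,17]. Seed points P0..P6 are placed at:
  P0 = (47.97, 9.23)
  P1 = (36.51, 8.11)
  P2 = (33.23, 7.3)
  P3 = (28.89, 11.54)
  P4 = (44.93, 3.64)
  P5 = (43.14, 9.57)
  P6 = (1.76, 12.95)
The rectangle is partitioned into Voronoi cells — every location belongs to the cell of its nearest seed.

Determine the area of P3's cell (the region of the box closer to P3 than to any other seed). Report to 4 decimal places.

Area of P3's cell: 249.4220

1. box [0,55]×[0,17]: [(0, 0) (55, 0) (55, 17) (0, 17)]
2. ⊥bis P3·P0 via (38.43,10.385): [(0, 0) (37.1727, 0) (39.2309, 17) (0, 17)]  |A|=649.4303
3. ⊥bis P3·P1 via (32.7,9.825): [(0, 0) (28.2775, 0) (35.9297, 17) (0, 17)]  |A|=545.7608
4. ⊥bis P3·P2 via (31.06,9.42): [(0, 0) (21.8571, 0) (33.7632, 12.1869) (35.9297, 17) (0, 17)]  |A|=506.6382
5. ⊥bis P3·P4 via (36.91,7.59): [(0, 0) (21.8571, 0) (33.7632, 12.1869) (35.9297, 17) (0, 17)]  |A|=506.6382
6. ⊥bis P3·P5 via (36.015,10.555): [(0, 0) (21.8571, 0) (33.7632, 12.1869) (35.9297, 17) (0, 17)]  |A|=506.6382
7. ⊥bis P3·P6 via (15.325,12.245): [(14.6886, 0) (21.8571, 0) (33.7632, 12.1869) (35.9297, 17) (15.5721, 17)]  |A|=249.422
8. canonical 5-gon: [(14.6886, 0) (21.8571, 0) (33.7632, 12.1869) (35.9297, 17) (15.5721, 17)]
9. shoelace: 249.422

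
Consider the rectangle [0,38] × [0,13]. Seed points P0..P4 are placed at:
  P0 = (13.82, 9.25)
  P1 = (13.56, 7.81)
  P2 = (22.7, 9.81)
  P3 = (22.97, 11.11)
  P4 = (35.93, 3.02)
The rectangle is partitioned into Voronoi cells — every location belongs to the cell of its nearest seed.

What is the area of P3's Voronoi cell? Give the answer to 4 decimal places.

1. box [0,38]×[0,13]: [(0, 0) (38, 0) (38, 13) (0, 13)]
2. ⊥bis P3·P0 via (18.395,10.18): [(20.4644, 0) (38, 0) (38, 13) (17.8218, 13)]  |A|=245.1401
3. ⊥bis P3·P1 via (18.265,9.46): [(18.9225, 7.5853) (21.5825, 0) (38, 0) (38, 13) (17.8218, 13)]  |A|=240.8994
4. ⊥bis P3·P2 via (22.835,10.46): [(18.1399, 11.4351) (38, 7.3103) (38, 13) (17.8218, 13)]  |A|=72.2867
5. ⊥bis P3·P4 via (29.45,7.065): [(18.1399, 11.4351) (30.5668, 8.8542) (33.1548, 13) (17.8218, 13)]  |A|=41.0969
6. canonical 4-gon: [(18.1399, 11.4351) (30.5668, 8.8542) (33.1548, 13) (17.8218, 13)]
7. shoelace: 41.0969

Area of P3's cell: 41.0969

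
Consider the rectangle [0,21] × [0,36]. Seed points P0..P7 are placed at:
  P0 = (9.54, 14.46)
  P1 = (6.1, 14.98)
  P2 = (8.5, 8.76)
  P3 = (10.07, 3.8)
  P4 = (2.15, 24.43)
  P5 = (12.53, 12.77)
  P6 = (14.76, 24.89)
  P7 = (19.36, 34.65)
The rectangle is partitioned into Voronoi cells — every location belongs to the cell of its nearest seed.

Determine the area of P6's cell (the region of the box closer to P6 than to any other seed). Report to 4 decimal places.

1. box [0,21]×[0,36]: [(0, 0) (21, 0) (21, 36) (0, 36)]
2. ⊥bis P6·P0 via (12.15,19.675): [(0, 25.7558) (21, 15.2458) (21, 36) (0, 36)]  |A|=325.4834
3. ⊥bis P6·P1 via (10.43,19.935): [(0, 29.0494) (8.8209, 21.3412) (21, 15.2458) (21, 36) (0, 36)]  |A|=310.9572
4. ⊥bis P6·P2 via (11.63,16.825): [(0, 29.0494) (8.8209, 21.3412) (21, 15.2458) (21, 36) (0, 36)]  |A|=310.9572
5. ⊥bis P6·P3 via (12.415,14.345): [(0, 29.0494) (8.8209, 21.3412) (21, 15.2458) (21, 36) (0, 36)]  |A|=310.9572
6. ⊥bis P6·P4 via (8.455,24.66): [(8.568, 21.5621) (8.8209, 21.3412) (21, 15.2458) (21, 36) (8.0413, 36)]  |A|=223.1311
7. ⊥bis P6·P5 via (13.645,18.83): [(8.568, 21.5621) (8.8209, 21.3412) (13.9508, 18.7737) (21, 17.4767) (21, 36) (8.0413, 36)]  |A|=215.2678
8. ⊥bis P6·P7 via (17.06,29.77): [(8.1148, 33.986) (8.568, 21.5621) (8.8209, 21.3412) (13.9508, 18.7737) (21, 17.4767) (21, 27.913)]  |A|=150.1171
9. canonical 6-gon: [(8.1148, 33.986) (8.568, 21.5621) (8.8209, 21.3412) (13.9508, 18.7737) (21, 17.4767) (21, 27.913)]
10. shoelace: 150.1171

Area of P6's cell: 150.1171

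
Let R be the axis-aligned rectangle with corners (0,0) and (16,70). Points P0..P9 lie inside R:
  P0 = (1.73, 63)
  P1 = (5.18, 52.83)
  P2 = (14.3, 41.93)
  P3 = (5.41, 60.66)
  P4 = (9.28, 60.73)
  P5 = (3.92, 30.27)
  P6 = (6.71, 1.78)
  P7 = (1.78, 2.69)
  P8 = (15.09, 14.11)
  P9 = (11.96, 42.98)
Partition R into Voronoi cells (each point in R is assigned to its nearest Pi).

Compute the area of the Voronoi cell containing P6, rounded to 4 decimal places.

1. box [0,16]×[0,70]: [(0, 0) (16, 0) (16, 70) (0, 70)]
2. ⊥bis P6·P0 via (4.22,32.39): [(0, 32.0467) (0, 0) (16, 0) (16, 33.3483)]  |A|=523.1598
3. ⊥bis P6·P1 via (5.945,27.305): [(0, 27.1268) (0, 0) (16, 0) (16, 27.6064)]  |A|=437.8654
4. ⊥bis P6·P2 via (10.505,21.855): [(0, 23.8409) (0, 0) (16, 0) (16, 20.8162)]  |A|=357.2568
5. ⊥bis P6·P3 via (6.06,31.22): [(0, 23.8409) (0, 0) (16, 0) (16, 20.8162)]  |A|=357.2568
6. ⊥bis P6·P4 via (7.995,31.255): [(0, 23.8409) (0, 0) (16, 0) (16, 20.8162)]  |A|=357.2568
7. ⊥bis P6·P5 via (5.315,16.025): [(0, 15.5045) (0, 0) (16, 0) (16, 17.0714)]  |A|=260.607
8. ⊥bis P6·P7 via (4.245,2.235): [(6.8176, 16.1721) (3.8325, 0) (16, 0) (16, 17.0714)]  |A|=176.7659
9. ⊥bis P6·P8 via (10.9,7.945): [(5.9233, 11.3274) (3.8325, 0) (16, 0) (16, 4.4788)]  |A|=91.479
10. ⊥bis P6·P9 via (9.335,22.38): [(5.9233, 11.3274) (3.8325, 0) (16, 0) (16, 4.4788)]  |A|=91.479
11. canonical 4-gon: [(5.9233, 11.3274) (3.8325, 0) (16, 0) (16, 4.4788)]
12. shoelace: 91.479

Area of P6's cell: 91.4790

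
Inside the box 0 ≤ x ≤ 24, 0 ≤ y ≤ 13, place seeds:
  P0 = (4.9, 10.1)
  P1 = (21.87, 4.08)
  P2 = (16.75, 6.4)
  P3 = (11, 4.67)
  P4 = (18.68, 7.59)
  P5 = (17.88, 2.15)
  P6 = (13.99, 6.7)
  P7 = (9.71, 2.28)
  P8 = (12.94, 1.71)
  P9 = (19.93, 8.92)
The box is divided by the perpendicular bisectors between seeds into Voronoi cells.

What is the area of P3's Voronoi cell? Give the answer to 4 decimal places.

Area of P3's cell: 22.6497

1. box [0,24]×[0,13]: [(0, 0) (24, 0) (24, 13) (0, 13)]
2. ⊥bis P3·P0 via (7.95,7.385): [(1.3761, 0) (24, 0) (24, 13) (12.9483, 13)]  |A|=218.8913
3. ⊥bis P3·P1 via (16.435,4.375): [(1.3761, 0) (16.1975, 0) (16.9031, 13) (12.9483, 13)]  |A|=122.0458
4. ⊥bis P3·P2 via (13.875,5.535): [(11.9623, 11.8923) (1.3761, 0) (15.5403, 0)]  |A|=84.2226
5. ⊥bis P3·P4 via (14.84,6.13): [(11.9623, 11.8923) (1.3761, 0) (15.5403, 0)]  |A|=84.2226
6. ⊥bis P3·P5 via (14.44,3.41): [(14.4808, 3.5214) (11.9623, 11.8923) (1.3761, 0) (13.191, 0)]  |A|=80.0861
7. ⊥bis P3·P6 via (12.495,5.685): [(14.2997, 3.0269) (9.8736, 9.546) (1.3761, 0) (13.191, 0)]  |A|=66.7047
8. ⊥bis P3·P7 via (10.355,3.475): [(13.7856, 1.6233) (14.2997, 3.0269) (9.8736, 9.546) (6.3795, 5.6208)]  |A|=26.3008
9. ⊥bis P3·P8 via (11.97,3.19): [(11.4791, 2.8683) (13.5056, 4.1965) (9.8736, 9.546) (6.3795, 5.6208)]  |A|=22.6497
10. ⊥bis P3·P9 via (15.465,6.795): [(11.4791, 2.8683) (13.5056, 4.1965) (9.8736, 9.546) (6.3795, 5.6208)]  |A|=22.6497
11. canonical 4-gon: [(11.4791, 2.8683) (13.5056, 4.1965) (9.8736, 9.546) (6.3795, 5.6208)]
12. shoelace: 22.6497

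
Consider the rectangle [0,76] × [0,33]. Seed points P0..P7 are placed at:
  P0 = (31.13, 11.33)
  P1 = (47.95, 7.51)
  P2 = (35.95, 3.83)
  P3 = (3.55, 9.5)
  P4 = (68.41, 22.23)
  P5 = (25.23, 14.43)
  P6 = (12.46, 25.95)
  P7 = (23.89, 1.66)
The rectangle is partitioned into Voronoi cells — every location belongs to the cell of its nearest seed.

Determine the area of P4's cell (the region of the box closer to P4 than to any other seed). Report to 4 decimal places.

Area of P4's cell: 626.7594

1. box [0,76]×[0,33]: [(0, 0) (76, 0) (76, 33) (0, 33)]
2. ⊥bis P4·P0 via (49.77,16.78): [(54.6762, 0) (76, 0) (76, 33) (45.0276, 33)]  |A|=862.8884
3. ⊥bis P4·P1 via (58.18,14.87): [(68.8783, 0) (76, 0) (76, 33) (45.1363, 33)]  |A|=626.7594
4. ⊥bis P4·P2 via (52.18,13.03): [(68.8783, 0) (76, 0) (76, 33) (45.1363, 33)]  |A|=626.7594
5. ⊥bis P4·P3 via (35.98,15.865): [(68.8783, 0) (76, 0) (76, 33) (45.1363, 33)]  |A|=626.7594
6. ⊥bis P4·P5 via (46.82,18.33): [(68.8783, 0) (76, 0) (76, 33) (45.1363, 33)]  |A|=626.7594
7. ⊥bis P4·P6 via (40.435,24.09): [(68.8783, 0) (76, 0) (76, 33) (45.1363, 33)]  |A|=626.7594
8. ⊥bis P4·P7 via (46.15,11.945): [(68.8783, 0) (76, 0) (76, 33) (45.1363, 33)]  |A|=626.7594
9. canonical 4-gon: [(68.8783, 0) (76, 0) (76, 33) (45.1363, 33)]
10. shoelace: 626.7594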